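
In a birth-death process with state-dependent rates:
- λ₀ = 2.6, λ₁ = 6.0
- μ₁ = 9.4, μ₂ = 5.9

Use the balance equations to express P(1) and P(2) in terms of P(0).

Balance equations:
State 0: λ₀P₀ = μ₁P₁ → P₁ = (λ₀/μ₁)P₀ = (2.6/9.4)P₀ = 0.2766P₀
State 1: P₂ = (λ₀λ₁)/(μ₁μ₂)P₀ = (2.6×6.0)/(9.4×5.9)P₀ = 0.2813P₀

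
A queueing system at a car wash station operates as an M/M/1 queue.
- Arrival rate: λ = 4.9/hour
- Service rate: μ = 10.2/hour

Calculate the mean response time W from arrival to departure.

First, compute utilization: ρ = λ/μ = 4.9/10.2 = 0.4804
For M/M/1: W = 1/(μ-λ)
W = 1/(10.2-4.9) = 1/5.30
W = 0.1887 hours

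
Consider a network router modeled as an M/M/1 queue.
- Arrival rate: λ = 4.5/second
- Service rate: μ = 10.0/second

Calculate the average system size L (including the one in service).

ρ = λ/μ = 4.5/10.0 = 0.4500
For M/M/1: L = λ/(μ-λ)
L = 4.5/(10.0-4.5) = 4.5/5.50
L = 0.8182 packets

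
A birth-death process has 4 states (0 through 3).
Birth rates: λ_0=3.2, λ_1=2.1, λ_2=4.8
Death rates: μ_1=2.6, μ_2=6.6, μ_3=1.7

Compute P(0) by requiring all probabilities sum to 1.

Ratios P(n)/P(0) = (λ₀···λₙ₋₁)/(μ₁···μₙ):
P(1)/P(0) = (3.2)/(2.6) = 1.2308
P(2)/P(0) = (3.2×2.1)/(2.6×6.6) = 0.3916
P(3)/P(0) = (3.2×2.1×4.8)/(2.6×6.6×1.7) = 1.1057

Normalization: ∑ P(n) = 1
P(0) × (1.0000 + 1.2308 + 0.3916 + 1.1057) = 1
P(0) × 3.7281 = 1
P(0) = 1/3.7281 = 0.2682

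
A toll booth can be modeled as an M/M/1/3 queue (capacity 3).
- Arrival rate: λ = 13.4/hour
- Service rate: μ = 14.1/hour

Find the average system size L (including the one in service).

ρ = λ/μ = 13.4/14.1 = 0.95035
P₀ = (1-ρ)/(1-ρ^(K+1)) = (1-0.95035)/(1-0.95035^4) = 0.04965/0.1843 = 0.2694
P_K = P₀×ρ^K = 0.2694 × 0.95035^3 = 0.2694 × 0.8583 = 0.2312
L = ρ[1 - (K+1)ρ^K + Kρ^(K+1)] / [(1-ρ)(1-ρ^(K+1))]
L = 0.95035 × (1 - 4×0.8583230 + 3×0.8157072) / ((1 - 0.95035) × (1 - 0.8157072)) = 1.4364 vehicles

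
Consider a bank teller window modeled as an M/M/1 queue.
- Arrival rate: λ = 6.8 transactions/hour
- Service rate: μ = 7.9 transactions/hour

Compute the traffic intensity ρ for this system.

Server utilization: ρ = λ/μ
ρ = 6.8/7.9 = 0.8608
The server is busy 86.08% of the time.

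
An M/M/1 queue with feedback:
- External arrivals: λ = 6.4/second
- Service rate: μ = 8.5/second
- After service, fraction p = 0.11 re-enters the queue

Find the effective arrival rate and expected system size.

Effective arrival rate: λ_eff = λ/(1-p) = 6.4/(1-0.11) = 6.4/0.89 = 7.191011
ρ = λ_eff/μ = 7.191011/8.5 = 0.8460013
L = ρ/(1-ρ) = 0.8460013/(1-0.8460013) = 5.4936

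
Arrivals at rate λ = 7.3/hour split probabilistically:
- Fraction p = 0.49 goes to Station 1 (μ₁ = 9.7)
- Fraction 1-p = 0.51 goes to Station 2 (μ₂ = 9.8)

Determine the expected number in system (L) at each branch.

Effective rates: λ₁ = 7.3×0.49 = 3.577, λ₂ = 7.3×0.51 = 3.723
Station 1: ρ₁ = 3.577/9.7 = 0.36876, L₁ = ρ₁/(1-ρ₁) = 0.36876/(1-0.36876) = 0.5842
Station 2: ρ₂ = 3.723/9.8 = 0.3799, L₂ = ρ₂/(1-ρ₂) = 0.3799/(1-0.3799) = 0.6126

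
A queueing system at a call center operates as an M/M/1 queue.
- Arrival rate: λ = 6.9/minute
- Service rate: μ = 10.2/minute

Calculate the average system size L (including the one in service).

ρ = λ/μ = 6.9/10.2 = 0.6765
For M/M/1: L = λ/(μ-λ)
L = 6.9/(10.2-6.9) = 6.9/3.30
L = 2.0909 calls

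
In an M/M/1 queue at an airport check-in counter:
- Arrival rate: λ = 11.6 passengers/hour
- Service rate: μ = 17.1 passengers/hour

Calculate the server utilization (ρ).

Server utilization: ρ = λ/μ
ρ = 11.6/17.1 = 0.6784
The server is busy 67.84% of the time.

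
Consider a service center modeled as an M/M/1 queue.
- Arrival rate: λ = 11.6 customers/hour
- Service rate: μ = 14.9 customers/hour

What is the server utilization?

Server utilization: ρ = λ/μ
ρ = 11.6/14.9 = 0.7785
The server is busy 77.85% of the time.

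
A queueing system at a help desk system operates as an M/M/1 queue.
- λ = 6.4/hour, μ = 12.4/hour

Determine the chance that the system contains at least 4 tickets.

ρ = λ/μ = 6.4/12.4 = 0.51613
P(N ≥ n) = ρⁿ
P(N ≥ 4) = 0.51613^4
P(N ≥ 4) = 0.07096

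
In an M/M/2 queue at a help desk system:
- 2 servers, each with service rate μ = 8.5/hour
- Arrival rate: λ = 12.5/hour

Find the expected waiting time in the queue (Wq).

Traffic intensity: ρ = λ/(cμ) = 12.5/(2×8.5) = 0.7353
Since ρ = 0.7353 < 1, system is stable.
Offered load a = λ/μ = cρ = 12.5/8.5 = 1.4706
P₀ = [ Σₙ₌₀^1 aⁿ/n! + a^2/(2!(1-ρ)) ]⁻¹
Σ = a^0/0! + a^1/1! = 1.0000 + 1.4706 = 2.4706
a^2/(2!(1-ρ)) = 2.1626/(2 × 0.2647) = 4.0850
P₀ = 1/(2.4706 + 4.0850) = 0.1525
Lq = P₀·a^2·ρ / (2!(1-ρ)²) = 0.15254 × 2.1626 × 0.73529 / (2 × 0.070069) = 1.7309
Wq = Lq/λ = 1.7309/12.5 = 0.1385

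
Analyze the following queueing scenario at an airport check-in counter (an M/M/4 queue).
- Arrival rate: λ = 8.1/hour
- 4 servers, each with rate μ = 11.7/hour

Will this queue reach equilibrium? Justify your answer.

Stability requires ρ = λ/(cμ) < 1
ρ = 8.1/(4 × 11.7) = 8.1/46.80 = 0.1731
Since 0.1731 < 1, the system is STABLE.
The servers are busy 17.31% of the time.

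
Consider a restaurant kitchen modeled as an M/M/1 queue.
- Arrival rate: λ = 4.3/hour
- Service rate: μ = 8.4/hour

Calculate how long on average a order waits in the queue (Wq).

First, compute utilization: ρ = λ/μ = 4.3/8.4 = 0.5119
For M/M/1: Wq = λ/(μ(μ-λ))
Wq = 4.3/(8.4 × (8.4-4.3))
Wq = 4.3/(8.4 × 4.10)
Wq = 0.1249 hours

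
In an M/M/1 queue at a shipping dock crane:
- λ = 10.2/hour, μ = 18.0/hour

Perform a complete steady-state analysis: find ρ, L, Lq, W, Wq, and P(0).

Step 1: ρ = λ/μ = 10.2/18.0 = 0.5667
Step 2: L = λ/(μ-λ) = 10.2/7.80 = 1.3077
Step 3: Lq = λ²/(μ(μ-λ)) = 104.04/(18.0×7.80) = 0.7410
Step 4: W = 1/(μ-λ) = 1/7.80 = 0.12821
Step 5: Wq = λ/(μ(μ-λ)) = 10.2/(18.0×7.80) = 0.07265
Step 6: P(0) = 1-ρ = 0.4333
Verify: L = λW = 10.2×0.12821 = 1.3077 ✔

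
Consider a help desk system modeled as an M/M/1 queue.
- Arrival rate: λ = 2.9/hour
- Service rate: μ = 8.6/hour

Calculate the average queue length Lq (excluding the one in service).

ρ = λ/μ = 2.9/8.6 = 0.3372
For M/M/1: Lq = λ²/(μ(μ-λ))
Lq = 8.41/(8.6 × 5.70)
Lq = 0.1716 tickets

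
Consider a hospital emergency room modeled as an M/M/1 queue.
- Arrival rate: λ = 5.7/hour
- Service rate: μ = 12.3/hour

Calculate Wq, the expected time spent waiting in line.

First, compute utilization: ρ = λ/μ = 5.7/12.3 = 0.4634
For M/M/1: Wq = λ/(μ(μ-λ))
Wq = 5.7/(12.3 × (12.3-5.7))
Wq = 5.7/(12.3 × 6.60)
Wq = 0.07021 hours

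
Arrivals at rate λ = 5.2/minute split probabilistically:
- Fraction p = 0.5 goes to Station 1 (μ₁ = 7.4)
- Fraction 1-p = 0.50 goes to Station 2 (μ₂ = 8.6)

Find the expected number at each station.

Effective rates: λ₁ = 5.2×0.5 = 2.6, λ₂ = 5.2×0.50 = 2.6
Station 1: ρ₁ = 2.6/7.4 = 0.35135, L₁ = ρ₁/(1-ρ₁) = 0.35135/(1-0.35135) = 0.5417
Station 2: ρ₂ = 2.6/8.6 = 0.3023, L₂ = ρ₂/(1-ρ₂) = 0.3023/(1-0.3023) = 0.4333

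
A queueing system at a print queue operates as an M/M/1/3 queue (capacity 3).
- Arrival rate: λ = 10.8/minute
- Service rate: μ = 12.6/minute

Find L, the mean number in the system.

ρ = λ/μ = 10.8/12.6 = 0.85714
P₀ = (1-ρ)/(1-ρ^(K+1)) = (1-0.85714)/(1-0.85714^4) = 0.14286/0.46023 = 0.3104
P_K = P₀×ρ^K = 0.3104 × 0.85714^3 = 0.3104 × 0.6297 = 0.1955
L = ρ[1 - (K+1)ρ^K + Kρ^(K+1)] / [(1-ρ)(1-ρ^(K+1))]
L = 0.85714 × (1 - 4×0.629731 + 3×0.539768) / ((1 - 0.85714) × (1 - 0.539768)) = 1.3086 jobs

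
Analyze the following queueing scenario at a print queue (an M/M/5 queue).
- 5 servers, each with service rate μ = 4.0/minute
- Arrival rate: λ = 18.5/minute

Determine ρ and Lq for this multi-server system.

Traffic intensity: ρ = λ/(cμ) = 18.5/(5×4.0) = 0.9250
Since ρ = 0.9250 < 1, system is stable.
Offered load a = λ/μ = cρ = 18.5/4.0 = 4.6250
P₀ = [ Σₙ₌₀^4 aⁿ/n! + a^5/(5!(1-ρ)) ]⁻¹
Σ = a^0/0! + a^1/1! + a^2/2! + a^3/3! + a^4/4! = 1.0000 + 4.6250 + 10.6953 + 16.4886 + 19.0650 = 51.8739
a^5/(5!(1-ρ)) = 2116.2096/(120 × 0.07500) = 235.1344
P₀ = 1/(51.8739 + 235.1344) = 0.003484
Lq = P₀·a^5·ρ / (5!(1-ρ)²) = 0.00348422 × 2116.2096 × 0.925000 / (120 × 0.00562500) = 10.1042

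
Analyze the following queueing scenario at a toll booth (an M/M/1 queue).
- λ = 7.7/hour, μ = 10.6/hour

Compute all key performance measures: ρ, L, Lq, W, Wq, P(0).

Step 1: ρ = λ/μ = 7.7/10.6 = 0.7264
Step 2: L = λ/(μ-λ) = 7.7/2.90 = 2.6552
Step 3: Lq = λ²/(μ(μ-λ)) = 59.29/(10.6×2.90) = 1.9288
Step 4: W = 1/(μ-λ) = 1/2.90 = 0.34483
Step 5: Wq = λ/(μ(μ-λ)) = 7.7/(10.6×2.90) = 0.2505
Step 6: P(0) = 1-ρ = 0.2736
Verify: L = λW = 7.7×0.34483 = 2.6552 ✔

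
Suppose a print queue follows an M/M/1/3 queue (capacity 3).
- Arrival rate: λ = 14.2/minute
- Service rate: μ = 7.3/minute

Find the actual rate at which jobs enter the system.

ρ = λ/μ = 14.2/7.3 = 1.9452
P₀ = (1-ρ)/(1-ρ^(K+1)) = (1-1.9452)/(1-1.9452^4) = -0.9452/-13.3172 = 0.07098
P_K = P₀×ρ^K = 0.07098 × 1.9452^3 = 0.07098 × 7.3603 = 0.5224
λ_eff = λ(1-P_K) = 14.2 × (1 - 0.5224) = 14.2 × 0.4776 = 6.7819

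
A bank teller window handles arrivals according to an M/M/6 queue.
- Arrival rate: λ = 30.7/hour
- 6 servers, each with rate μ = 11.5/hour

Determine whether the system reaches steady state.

Stability requires ρ = λ/(cμ) < 1
ρ = 30.7/(6 × 11.5) = 30.7/69.00 = 0.4449
Since 0.4449 < 1, the system is STABLE.
The servers are busy 44.49% of the time.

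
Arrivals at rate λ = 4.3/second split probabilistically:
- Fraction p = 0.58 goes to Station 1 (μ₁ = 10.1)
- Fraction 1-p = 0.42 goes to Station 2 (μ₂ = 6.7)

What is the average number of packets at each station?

Effective rates: λ₁ = 4.3×0.58 = 2.494, λ₂ = 4.3×0.42 = 1.806
Station 1: ρ₁ = 2.494/10.1 = 0.24693, L₁ = ρ₁/(1-ρ₁) = 0.24693/(1-0.24693) = 0.3279
Station 2: ρ₂ = 1.806/6.7 = 0.26955, L₂ = ρ₂/(1-ρ₂) = 0.26955/(1-0.26955) = 0.3690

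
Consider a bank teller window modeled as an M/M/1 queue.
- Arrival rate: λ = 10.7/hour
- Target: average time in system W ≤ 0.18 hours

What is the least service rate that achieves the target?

For M/M/1: W = 1/(μ-λ)
Need W ≤ 0.18, so 1/(μ-λ) ≤ 0.18
μ - λ ≥ 1/0.18 = 5.5556
μ ≥ 10.7 + 5.5556 = 16.2556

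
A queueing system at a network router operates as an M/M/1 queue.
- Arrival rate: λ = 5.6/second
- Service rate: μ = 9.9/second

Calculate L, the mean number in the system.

ρ = λ/μ = 5.6/9.9 = 0.5657
For M/M/1: L = λ/(μ-λ)
L = 5.6/(9.9-5.6) = 5.6/4.30
L = 1.3023 packets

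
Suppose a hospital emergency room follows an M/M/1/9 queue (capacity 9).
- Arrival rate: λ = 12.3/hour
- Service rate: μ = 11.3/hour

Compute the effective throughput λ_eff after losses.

ρ = λ/μ = 12.3/11.3 = 1.088496
P₀ = (1-ρ)/(1-ρ^(K+1)) = (1-1.088496)/(1-1.088496^10) = -0.088496/-1.3349 = 0.06629
P_K = P₀×ρ^K = 0.06629 × 1.088496^9 = 0.06629 × 2.1451 = 0.1422
λ_eff = λ(1-P_K) = 12.3 × (1 - 0.1422) = 12.3 × 0.8578 = 10.5509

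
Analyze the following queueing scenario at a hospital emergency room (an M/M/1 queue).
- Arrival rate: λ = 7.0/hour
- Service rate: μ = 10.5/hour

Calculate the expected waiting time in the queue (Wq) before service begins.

First, compute utilization: ρ = λ/μ = 7.0/10.5 = 0.6667
For M/M/1: Wq = λ/(μ(μ-λ))
Wq = 7.0/(10.5 × (10.5-7.0))
Wq = 7.0/(10.5 × 3.50)
Wq = 0.1905 hours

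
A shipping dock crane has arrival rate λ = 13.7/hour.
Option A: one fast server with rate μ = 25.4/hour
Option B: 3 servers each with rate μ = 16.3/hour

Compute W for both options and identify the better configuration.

Option A: single server μ = 25.4 (M/M/1)
  ρ_A = 13.7/25.4 = 0.5394
  W_A = 1/(μ-λ) = 1/(25.4-13.7) = 1/11.70 = 0.08547

Option B: 3 servers μ = 16.3 (M/M/3)
  ρ_B = λ/(cμ) = 13.7/(3×16.3) = 0.2802
  Offered load a = λ/μ = cρ = 13.7/16.3 = 0.8405
  P₀ = [ Σₙ₌₀^2 aⁿ/n! + a^3/(3!(1-ρ)) ]⁻¹
  Σ = a^0/0! + a^1/1! + a^2/2! = 1.0000 + 0.8405 + 0.3532 = 2.1937
  a^3/(3!(1-ρ)) = 0.5937/(6 × 0.7198) = 0.1375
  P₀ = 1/(2.1937 + 0.1375) = 0.4290
  Lq = P₀·a^3·ρ / (3!(1-ρ)²) = 0.4290 × 0.5937 × 0.2802 / (6 × 0.5182) = 0.02295
  Wq_B = Lq/λ = 0.022952/13.7 = 0.0016753
  W_B = Wq_B + 1/μ = 0.0016753 + 0.061350 = 0.06303

Since W_B = 0.06303 < W_A = 0.08547, Option B (multiple servers) has the shorter time in system.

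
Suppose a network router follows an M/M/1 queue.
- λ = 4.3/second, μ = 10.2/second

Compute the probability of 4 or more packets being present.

ρ = λ/μ = 4.3/10.2 = 0.42157
P(N ≥ n) = ρⁿ
P(N ≥ 4) = 0.42157^4
P(N ≥ 4) = 0.03158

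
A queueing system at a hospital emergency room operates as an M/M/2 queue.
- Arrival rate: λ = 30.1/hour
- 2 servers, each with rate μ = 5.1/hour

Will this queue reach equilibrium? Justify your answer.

Stability requires ρ = λ/(cμ) < 1
ρ = 30.1/(2 × 5.1) = 30.1/10.20 = 2.9510
Since 2.9510 ≥ 1, the system is UNSTABLE.
Need c > λ/μ = 30.1/5.1 = 5.90.
Minimum servers needed: c = 6.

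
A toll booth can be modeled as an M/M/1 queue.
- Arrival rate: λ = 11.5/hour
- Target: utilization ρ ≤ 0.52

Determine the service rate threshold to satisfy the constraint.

ρ = λ/μ, so μ = λ/ρ
μ ≥ 11.5/0.52 = 22.1154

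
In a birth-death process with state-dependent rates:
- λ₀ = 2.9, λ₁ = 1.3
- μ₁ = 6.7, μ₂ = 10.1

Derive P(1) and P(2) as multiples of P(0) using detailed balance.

Balance equations:
State 0: λ₀P₀ = μ₁P₁ → P₁ = (λ₀/μ₁)P₀ = (2.9/6.7)P₀ = 0.4328P₀
State 1: P₂ = (λ₀λ₁)/(μ₁μ₂)P₀ = (2.9×1.3)/(6.7×10.1)P₀ = 0.05571P₀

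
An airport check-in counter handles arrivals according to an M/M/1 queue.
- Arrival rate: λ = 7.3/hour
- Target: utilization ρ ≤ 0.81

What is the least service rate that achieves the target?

ρ = λ/μ, so μ = λ/ρ
μ ≥ 7.3/0.81 = 9.0123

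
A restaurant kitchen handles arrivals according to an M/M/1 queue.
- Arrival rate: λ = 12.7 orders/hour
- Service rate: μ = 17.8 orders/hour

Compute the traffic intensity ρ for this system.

Server utilization: ρ = λ/μ
ρ = 12.7/17.8 = 0.7135
The server is busy 71.35% of the time.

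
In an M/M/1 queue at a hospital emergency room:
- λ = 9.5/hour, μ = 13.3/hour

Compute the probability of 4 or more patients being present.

ρ = λ/μ = 9.5/13.3 = 0.7143
P(N ≥ n) = ρⁿ
P(N ≥ 4) = 0.7143^4
P(N ≥ 4) = 0.2603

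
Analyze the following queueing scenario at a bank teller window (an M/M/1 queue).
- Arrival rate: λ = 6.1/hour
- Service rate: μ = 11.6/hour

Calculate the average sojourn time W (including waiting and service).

First, compute utilization: ρ = λ/μ = 6.1/11.6 = 0.5259
For M/M/1: W = 1/(μ-λ)
W = 1/(11.6-6.1) = 1/5.50
W = 0.1818 hours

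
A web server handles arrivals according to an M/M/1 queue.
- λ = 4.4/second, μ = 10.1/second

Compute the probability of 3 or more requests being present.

ρ = λ/μ = 4.4/10.1 = 0.43564
P(N ≥ n) = ρⁿ
P(N ≥ 3) = 0.43564^3
P(N ≥ 3) = 0.08268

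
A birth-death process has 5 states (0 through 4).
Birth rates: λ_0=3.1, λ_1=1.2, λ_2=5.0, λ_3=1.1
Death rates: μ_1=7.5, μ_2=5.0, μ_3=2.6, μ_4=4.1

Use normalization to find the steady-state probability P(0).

Ratios P(n)/P(0) = (λ₀···λₙ₋₁)/(μ₁···μₙ):
P(1)/P(0) = (3.1)/(7.5) = 0.4133
P(2)/P(0) = (3.1×1.2)/(7.5×5.0) = 0.09920
P(3)/P(0) = (3.1×1.2×5.0)/(7.5×5.0×2.6) = 0.1908
P(4)/P(0) = (3.1×1.2×5.0×1.1)/(7.5×5.0×2.6×4.1) = 0.05118

Normalization: ∑ P(n) = 1
P(0) × (1.0000 + 0.4133 + 0.09920 + 0.1908 + 0.05118) = 1
P(0) × 1.7545 = 1
P(0) = 1/1.7545 = 0.5700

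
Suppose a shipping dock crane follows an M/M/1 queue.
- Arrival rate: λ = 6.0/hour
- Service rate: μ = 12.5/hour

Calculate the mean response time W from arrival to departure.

First, compute utilization: ρ = λ/μ = 6.0/12.5 = 0.4800
For M/M/1: W = 1/(μ-λ)
W = 1/(12.5-6.0) = 1/6.50
W = 0.1538 hours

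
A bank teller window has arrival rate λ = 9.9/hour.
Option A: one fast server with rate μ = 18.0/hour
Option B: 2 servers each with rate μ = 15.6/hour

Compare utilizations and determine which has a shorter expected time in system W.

Option A: single server μ = 18.0 (M/M/1)
  ρ_A = 9.9/18.0 = 0.5500
  W_A = 1/(μ-λ) = 1/(18.0-9.9) = 1/8.10 = 0.1235

Option B: 2 servers μ = 15.6 (M/M/2)
  ρ_B = λ/(cμ) = 9.9/(2×15.6) = 0.3173
  Offered load a = λ/μ = cρ = 9.9/15.6 = 0.6346
  P₀ = [ Σₙ₌₀^1 aⁿ/n! + a^2/(2!(1-ρ)) ]⁻¹
  Σ = a^0/0! + a^1/1! = 1.0000 + 0.6346 = 1.6346
  a^2/(2!(1-ρ)) = 0.40274/(2 × 0.68269) = 0.2950
  P₀ = 1/(1.6346 + 0.2950) = 0.5182
  Lq = P₀·a^2·ρ / (2!(1-ρ)²) = 0.51825 × 0.40274 × 0.31731 / (2 × 0.46607) = 0.07105
  Wq_B = Lq/λ = 0.07105/9.9 = 0.007177
  W_B = Wq_B + 1/μ = 0.007177 + 0.06410 = 0.07128

Since W_B = 0.07128 < W_A = 0.1235, Option B (multiple servers) has the shorter time in system.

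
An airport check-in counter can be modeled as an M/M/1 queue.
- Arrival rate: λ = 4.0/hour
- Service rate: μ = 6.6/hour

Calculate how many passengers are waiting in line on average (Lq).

ρ = λ/μ = 4.0/6.6 = 0.6061
For M/M/1: Lq = λ²/(μ(μ-λ))
Lq = 16.00/(6.6 × 2.60)
Lq = 0.9324 passengers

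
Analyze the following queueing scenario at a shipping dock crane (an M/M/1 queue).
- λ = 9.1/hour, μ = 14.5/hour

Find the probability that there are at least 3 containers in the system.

ρ = λ/μ = 9.1/14.5 = 0.6276
P(N ≥ n) = ρⁿ
P(N ≥ 3) = 0.6276^3
P(N ≥ 3) = 0.2472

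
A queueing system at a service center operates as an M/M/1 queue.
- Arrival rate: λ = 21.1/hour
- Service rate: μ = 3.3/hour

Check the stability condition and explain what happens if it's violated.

Stability requires ρ = λ/(cμ) < 1
ρ = 21.1/(1 × 3.3) = 21.1/3.30 = 6.3939
Since 6.3939 ≥ 1, the system is UNSTABLE.
Queue grows without bound. Need μ > λ = 21.1.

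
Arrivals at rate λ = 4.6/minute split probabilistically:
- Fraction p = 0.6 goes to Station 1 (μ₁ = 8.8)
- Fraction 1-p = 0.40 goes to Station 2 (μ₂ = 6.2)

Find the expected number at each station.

Effective rates: λ₁ = 4.6×0.6 = 2.76, λ₂ = 4.6×0.40 = 1.84
Station 1: ρ₁ = 2.76/8.8 = 0.31364, L₁ = ρ₁/(1-ρ₁) = 0.31364/(1-0.31364) = 0.4570
Station 2: ρ₂ = 1.84/6.2 = 0.29677, L₂ = ρ₂/(1-ρ₂) = 0.29677/(1-0.29677) = 0.4220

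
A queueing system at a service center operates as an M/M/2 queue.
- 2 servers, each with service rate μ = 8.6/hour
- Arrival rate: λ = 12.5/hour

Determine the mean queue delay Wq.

Traffic intensity: ρ = λ/(cμ) = 12.5/(2×8.6) = 0.7267
Since ρ = 0.7267 < 1, system is stable.
Offered load a = λ/μ = cρ = 12.5/8.6 = 1.4535
P₀ = [ Σₙ₌₀^1 aⁿ/n! + a^2/(2!(1-ρ)) ]⁻¹
Σ = a^0/0! + a^1/1! = 1.0000 + 1.4535 = 2.4535
a^2/(2!(1-ρ)) = 2.11263/(2 × 0.273256) = 3.8657
P₀ = 1/(2.4535 + 3.8657) = 0.1582
Lq = P₀·a^2·ρ / (2!(1-ρ)²) = 0.158249 × 2.11263 × 0.726744 / (2 × 0.0746687) = 1.6270
Wq = Lq/λ = 1.6270/12.5 = 0.1302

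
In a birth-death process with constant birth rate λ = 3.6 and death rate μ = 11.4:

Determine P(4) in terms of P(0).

For constant rates: P(n)/P(0) = (λ/μ)^n
P(4)/P(0) = (3.6/11.4)^4 = 0.31579^4 = 0.009945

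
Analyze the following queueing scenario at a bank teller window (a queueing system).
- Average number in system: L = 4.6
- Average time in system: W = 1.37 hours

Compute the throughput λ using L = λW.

Little's Law: L = λW, so λ = L/W
λ = 4.6/1.37 = 3.3577 transactions/hour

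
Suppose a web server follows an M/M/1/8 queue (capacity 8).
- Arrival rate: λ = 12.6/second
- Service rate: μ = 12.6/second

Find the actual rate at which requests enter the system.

ρ = λ/μ = 12.6/12.6 = 1 exactly.
With ρ = 1 the usual (1-ρ)/(1-ρ^(K+1)) form is 0/0; instead every state 0..K is equally likely.
P₀ = 1/(K+1) = 1/9 = 0.1111
P_K = P₀×ρ^K = P₀ = 0.1111
λ_eff = λ(1-P_K) = 12.6 × (1 - 0.11111) = 12.6 × 0.88889 = 11.2000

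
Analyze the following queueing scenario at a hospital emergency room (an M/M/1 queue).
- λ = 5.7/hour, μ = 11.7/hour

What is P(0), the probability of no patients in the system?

ρ = λ/μ = 5.7/11.7 = 0.4872
P(0) = 1 - ρ = 1 - 0.4872 = 0.5128
The server is idle 51.28% of the time.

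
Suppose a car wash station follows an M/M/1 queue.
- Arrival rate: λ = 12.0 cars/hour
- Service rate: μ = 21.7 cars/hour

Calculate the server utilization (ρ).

Server utilization: ρ = λ/μ
ρ = 12.0/21.7 = 0.5530
The server is busy 55.30% of the time.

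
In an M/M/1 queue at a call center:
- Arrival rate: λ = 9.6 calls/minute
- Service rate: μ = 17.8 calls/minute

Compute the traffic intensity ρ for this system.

Server utilization: ρ = λ/μ
ρ = 9.6/17.8 = 0.5393
The server is busy 53.93% of the time.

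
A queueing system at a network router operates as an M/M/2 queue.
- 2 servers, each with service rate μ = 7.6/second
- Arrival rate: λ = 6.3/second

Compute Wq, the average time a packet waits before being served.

Traffic intensity: ρ = λ/(cμ) = 6.3/(2×7.6) = 0.4145
Since ρ = 0.4145 < 1, system is stable.
Offered load a = λ/μ = cρ = 6.3/7.6 = 0.8289
P₀ = [ Σₙ₌₀^1 aⁿ/n! + a^2/(2!(1-ρ)) ]⁻¹
Σ = a^0/0! + a^1/1! = 1.0000 + 0.8289 = 1.8289
a^2/(2!(1-ρ)) = 0.6872/(2 × 0.5855) = 0.5868
P₀ = 1/(1.8289 + 0.5868) = 0.4140
Lq = P₀·a^2·ρ / (2!(1-ρ)²) = 0.41395 × 0.68715 × 0.41447 / (2 × 0.34284) = 0.1719
Wq = Lq/λ = 0.1719/6.3 = 0.02729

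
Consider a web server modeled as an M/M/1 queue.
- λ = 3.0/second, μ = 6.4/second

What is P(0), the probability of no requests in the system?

ρ = λ/μ = 3.0/6.4 = 0.4688
P(0) = 1 - ρ = 1 - 0.4688 = 0.5312
The server is idle 53.12% of the time.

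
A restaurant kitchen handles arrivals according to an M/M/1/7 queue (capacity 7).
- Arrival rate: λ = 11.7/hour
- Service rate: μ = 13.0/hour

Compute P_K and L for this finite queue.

ρ = λ/μ = 11.7/13.0 = 0.9000
P₀ = (1-ρ)/(1-ρ^(K+1)) = (1-0.9000)/(1-0.9000^8) = 0.1000/0.5695 = 0.1756
P_K = P₀×ρ^K = 0.17558 × 0.9000^7 = 0.17558 × 0.47830 = 0.08398
Blocking probability P_7 = 0.08398 (8.40%)
L = ρ[1 - (K+1)ρ^K + Kρ^(K+1)] / [(1-ρ)(1-ρ^(K+1))]
L = 0.9000 × (1 - 8×0.478297 + 7×0.430467) / ((1 - 0.9000) × (1 - 0.430467)) = 2.9534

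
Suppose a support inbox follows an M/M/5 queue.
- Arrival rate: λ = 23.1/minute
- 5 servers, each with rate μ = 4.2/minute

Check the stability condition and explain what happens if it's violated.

Stability requires ρ = λ/(cμ) < 1
ρ = 23.1/(5 × 4.2) = 23.1/21.00 = 1.1000
Since 1.1000 ≥ 1, the system is UNSTABLE.
Need c > λ/μ = 23.1/4.2 = 5.50.
Minimum servers needed: c = 6.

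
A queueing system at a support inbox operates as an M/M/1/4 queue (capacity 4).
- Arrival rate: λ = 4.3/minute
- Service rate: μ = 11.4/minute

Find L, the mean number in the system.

ρ = λ/μ = 4.3/11.4 = 0.3772
P₀ = (1-ρ)/(1-ρ^(K+1)) = (1-0.3772)/(1-0.3772^5) = 0.6228/0.9924 = 0.6276
P_K = P₀×ρ^K = 0.6276 × 0.3772^4 = 0.6276 × 0.02024 = 0.01270
L = ρ[1 - (K+1)ρ^K + Kρ^(K+1)] / [(1-ρ)(1-ρ^(K+1))]
L = 0.3772 × (1 - 5×0.02024 + 4×0.007636) / ((1 - 0.3772) × (1 - 0.007636)) = 0.5672 emails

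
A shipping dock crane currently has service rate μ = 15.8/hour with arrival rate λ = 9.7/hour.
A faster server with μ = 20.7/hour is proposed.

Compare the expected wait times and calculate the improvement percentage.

System 1: ρ₁ = 9.7/15.8 = 0.6139, W₁ = 1/(15.8-9.7) = 0.163934
System 2: ρ₂ = 9.7/20.7 = 0.4686, W₂ = 1/(20.7-9.7) = 0.0909091
Improvement: (W₁-W₂)/W₁ = (0.163934-0.0909091)/0.163934 = 44.55%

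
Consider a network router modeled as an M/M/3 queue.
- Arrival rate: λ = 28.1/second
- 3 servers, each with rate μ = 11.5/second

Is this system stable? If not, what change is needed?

Stability requires ρ = λ/(cμ) < 1
ρ = 28.1/(3 × 11.5) = 28.1/34.50 = 0.8145
Since 0.8145 < 1, the system is STABLE.
The servers are busy 81.45% of the time.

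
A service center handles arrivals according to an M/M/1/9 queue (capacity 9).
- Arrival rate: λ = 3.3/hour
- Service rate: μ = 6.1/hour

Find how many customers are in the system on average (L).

ρ = λ/μ = 3.3/6.1 = 0.5410
P₀ = (1-ρ)/(1-ρ^(K+1)) = (1-0.5410)/(1-0.5410^10) = 0.4590/0.9979 = 0.4600
P_K = P₀×ρ^K = 0.4600 × 0.5410^9 = 0.4600 × 0.003970 = 0.001826
L = ρ[1 - (K+1)ρ^K + Kρ^(K+1)] / [(1-ρ)(1-ρ^(K+1))]
L = 0.5410 × (1 - 10×0.003970 + 9×0.002148) / ((1 - 0.5410) × (1 - 0.002148)) = 1.1571 customers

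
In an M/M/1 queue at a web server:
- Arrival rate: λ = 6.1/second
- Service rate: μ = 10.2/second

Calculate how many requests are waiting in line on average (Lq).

ρ = λ/μ = 6.1/10.2 = 0.5980
For M/M/1: Lq = λ²/(μ(μ-λ))
Lq = 37.21/(10.2 × 4.10)
Lq = 0.8898 requests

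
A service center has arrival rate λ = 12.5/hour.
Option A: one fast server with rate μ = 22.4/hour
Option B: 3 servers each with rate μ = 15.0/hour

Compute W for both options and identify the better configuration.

Option A: single server μ = 22.4 (M/M/1)
  ρ_A = 12.5/22.4 = 0.5580
  W_A = 1/(μ-λ) = 1/(22.4-12.5) = 1/9.90 = 0.1010

Option B: 3 servers μ = 15.0 (M/M/3)
  ρ_B = λ/(cμ) = 12.5/(3×15.0) = 0.2778
  Offered load a = λ/μ = cρ = 12.5/15.0 = 0.8333
  P₀ = [ Σₙ₌₀^2 aⁿ/n! + a^3/(3!(1-ρ)) ]⁻¹
  Σ = a^0/0! + a^1/1! + a^2/2! = 1.0000 + 0.83333 + 0.34722 = 2.1806
  a^3/(3!(1-ρ)) = 0.57870/(6 × 0.72222) = 0.1335
  P₀ = 1/(2.1806 + 0.1335) = 0.4321
  Lq = P₀·a^3·ρ / (3!(1-ρ)²) = 0.4321 × 0.5787 × 0.2778 / (6 × 0.5216) = 0.02220
  Wq_B = Lq/λ = 0.022196/12.5 = 0.0017757
  W_B = Wq_B + 1/μ = 0.0017757 + 0.066667 = 0.06844

Since W_B = 0.06844 < W_A = 0.1010, Option B (multiple servers) has the shorter time in system.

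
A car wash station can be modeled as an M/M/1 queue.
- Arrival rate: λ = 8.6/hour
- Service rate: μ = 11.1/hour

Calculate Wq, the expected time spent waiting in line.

First, compute utilization: ρ = λ/μ = 8.6/11.1 = 0.7748
For M/M/1: Wq = λ/(μ(μ-λ))
Wq = 8.6/(11.1 × (11.1-8.6))
Wq = 8.6/(11.1 × 2.50)
Wq = 0.3099 hours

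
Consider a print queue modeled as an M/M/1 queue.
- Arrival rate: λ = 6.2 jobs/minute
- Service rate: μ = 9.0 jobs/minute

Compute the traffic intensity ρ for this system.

Server utilization: ρ = λ/μ
ρ = 6.2/9.0 = 0.6889
The server is busy 68.89% of the time.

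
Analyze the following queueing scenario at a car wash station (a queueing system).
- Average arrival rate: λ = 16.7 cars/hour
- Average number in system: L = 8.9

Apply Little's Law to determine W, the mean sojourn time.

Little's Law: L = λW, so W = L/λ
W = 8.9/16.7 = 0.5329 hours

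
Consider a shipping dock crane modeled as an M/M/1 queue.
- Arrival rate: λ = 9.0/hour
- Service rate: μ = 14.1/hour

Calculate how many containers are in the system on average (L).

ρ = λ/μ = 9.0/14.1 = 0.6383
For M/M/1: L = λ/(μ-λ)
L = 9.0/(14.1-9.0) = 9.0/5.10
L = 1.7647 containers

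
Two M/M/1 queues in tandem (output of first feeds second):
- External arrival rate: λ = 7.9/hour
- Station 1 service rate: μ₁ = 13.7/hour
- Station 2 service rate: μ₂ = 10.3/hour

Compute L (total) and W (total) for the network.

By Jackson's theorem, each station behaves as independent M/M/1.
Station 1: ρ₁ = 7.9/13.7 = 0.5766, L₁ = ρ₁/(1-ρ₁) = λ/(μ₁-λ) = 7.9/5.80 = 1.36207
Station 2: ρ₂ = 7.9/10.3 = 0.7670, L₂ = ρ₂/(1-ρ₂) = λ/(μ₂-λ) = 7.9/2.40 = 3.29167
Total: L = L₁ + L₂ = 1.36207 + 3.29167 = 4.6537
W = L/λ = 4.6537/7.9 = 0.5891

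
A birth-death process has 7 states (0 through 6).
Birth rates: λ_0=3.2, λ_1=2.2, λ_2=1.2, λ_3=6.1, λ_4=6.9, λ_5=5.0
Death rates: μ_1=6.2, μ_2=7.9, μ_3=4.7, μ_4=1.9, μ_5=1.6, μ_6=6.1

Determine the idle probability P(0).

Ratios P(n)/P(0) = (λ₀···λₙ₋₁)/(μ₁···μₙ):
P(1)/P(0) = (3.2)/(6.2) = 0.5161
P(2)/P(0) = (3.2×2.2)/(6.2×7.9) = 0.1437
P(3)/P(0) = (3.2×2.2×1.2)/(6.2×7.9×4.7) = 0.03670
P(4)/P(0) = (3.2×2.2×1.2×6.1)/(6.2×7.9×4.7×1.9) = 0.1178
P(5)/P(0) = (3.2×2.2×1.2×6.1×6.9)/(6.2×7.9×4.7×1.9×1.6) = 0.5081
P(6)/P(0) = (3.2×2.2×1.2×6.1×6.9×5.0)/(6.2×7.9×4.7×1.9×1.6×6.1) = 0.4165

Normalization: ∑ P(n) = 1
P(0) × (1.0000 + 0.5161 + 0.1437 + 0.03670 + 0.1178 + 0.5081 + 0.4165) = 1
P(0) × 2.7389 = 1
P(0) = 1/2.7389 = 0.3651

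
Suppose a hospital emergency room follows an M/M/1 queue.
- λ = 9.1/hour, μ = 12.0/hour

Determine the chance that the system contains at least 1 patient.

ρ = λ/μ = 9.1/12.0 = 0.7583
P(N ≥ n) = ρⁿ
P(N ≥ 1) = 0.7583^1
P(N ≥ 1) = 0.7583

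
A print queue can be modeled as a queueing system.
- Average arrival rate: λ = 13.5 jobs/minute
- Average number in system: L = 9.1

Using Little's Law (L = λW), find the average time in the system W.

Little's Law: L = λW, so W = L/λ
W = 9.1/13.5 = 0.6741 minutes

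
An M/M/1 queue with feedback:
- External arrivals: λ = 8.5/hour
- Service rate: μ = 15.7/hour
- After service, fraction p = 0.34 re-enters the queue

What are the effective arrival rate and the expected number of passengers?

Effective arrival rate: λ_eff = λ/(1-p) = 8.5/(1-0.34) = 8.5/0.66 = 12.87879
ρ = λ_eff/μ = 12.87879/15.7 = 0.820305
L = ρ/(1-ρ) = 0.820305/(1-0.820305) = 4.5650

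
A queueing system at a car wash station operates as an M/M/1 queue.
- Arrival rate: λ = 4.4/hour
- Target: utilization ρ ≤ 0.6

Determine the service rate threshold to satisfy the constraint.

ρ = λ/μ, so μ = λ/ρ
μ ≥ 4.4/0.6 = 7.3333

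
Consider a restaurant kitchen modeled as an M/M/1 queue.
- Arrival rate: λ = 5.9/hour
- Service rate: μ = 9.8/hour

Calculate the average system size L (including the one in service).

ρ = λ/μ = 5.9/9.8 = 0.6020
For M/M/1: L = λ/(μ-λ)
L = 5.9/(9.8-5.9) = 5.9/3.90
L = 1.5128 orders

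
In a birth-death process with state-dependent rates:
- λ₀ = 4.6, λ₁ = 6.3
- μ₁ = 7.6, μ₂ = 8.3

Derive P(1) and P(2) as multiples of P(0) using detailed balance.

Balance equations:
State 0: λ₀P₀ = μ₁P₁ → P₁ = (λ₀/μ₁)P₀ = (4.6/7.6)P₀ = 0.6053P₀
State 1: P₂ = (λ₀λ₁)/(μ₁μ₂)P₀ = (4.6×6.3)/(7.6×8.3)P₀ = 0.4594P₀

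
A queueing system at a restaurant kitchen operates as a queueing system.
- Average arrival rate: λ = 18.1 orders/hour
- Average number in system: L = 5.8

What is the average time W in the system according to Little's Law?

Little's Law: L = λW, so W = L/λ
W = 5.8/18.1 = 0.3204 hours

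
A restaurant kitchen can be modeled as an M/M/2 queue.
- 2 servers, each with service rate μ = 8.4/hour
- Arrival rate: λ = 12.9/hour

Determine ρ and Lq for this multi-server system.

Traffic intensity: ρ = λ/(cμ) = 12.9/(2×8.4) = 0.7679
Since ρ = 0.7679 < 1, system is stable.
Offered load a = λ/μ = cρ = 12.9/8.4 = 1.5357
P₀ = [ Σₙ₌₀^1 aⁿ/n! + a^2/(2!(1-ρ)) ]⁻¹
Σ = a^0/0! + a^1/1! = 1.0000 + 1.5357 = 2.5357
a^2/(2!(1-ρ)) = 2.3584/(2 × 0.23214) = 5.0797
P₀ = 1/(2.5357 + 5.0797) = 0.1313
Lq = P₀·a^2·ρ / (2!(1-ρ)²) = 0.13131 × 2.3584 × 0.76786 / (2 × 0.053890) = 2.2063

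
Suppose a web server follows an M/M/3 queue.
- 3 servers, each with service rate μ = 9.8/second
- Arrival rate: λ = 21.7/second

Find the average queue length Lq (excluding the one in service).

Traffic intensity: ρ = λ/(cμ) = 21.7/(3×9.8) = 0.7381
Since ρ = 0.7381 < 1, system is stable.
Offered load a = λ/μ = cρ = 21.7/9.8 = 2.2143
P₀ = [ Σₙ₌₀^2 aⁿ/n! + a^3/(3!(1-ρ)) ]⁻¹
Σ = a^0/0! + a^1/1! + a^2/2! = 1.0000 + 2.2143 + 2.4515 = 5.6658
a^3/(3!(1-ρ)) = 10.8568/(6 × 0.261905) = 6.9089
P₀ = 1/(5.6658 + 6.9089) = 0.07952
Lq = P₀·a^3·ρ / (3!(1-ρ)²) = 0.07952 × 10.8568 × 0.7381 / (6 × 0.06859) = 1.5484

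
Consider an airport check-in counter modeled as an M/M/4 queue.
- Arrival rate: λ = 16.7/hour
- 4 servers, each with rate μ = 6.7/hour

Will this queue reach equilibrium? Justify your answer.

Stability requires ρ = λ/(cμ) < 1
ρ = 16.7/(4 × 6.7) = 16.7/26.80 = 0.6231
Since 0.6231 < 1, the system is STABLE.
The servers are busy 62.31% of the time.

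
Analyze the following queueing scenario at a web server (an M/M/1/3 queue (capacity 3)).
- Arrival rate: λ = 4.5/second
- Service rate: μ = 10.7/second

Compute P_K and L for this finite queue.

ρ = λ/μ = 4.5/10.7 = 0.42056
P₀ = (1-ρ)/(1-ρ^(K+1)) = (1-0.42056)/(1-0.42056^4) = 0.57944/0.96872 = 0.5982
P_K = P₀×ρ^K = 0.5982 × 0.42056^3 = 0.5982 × 0.07438 = 0.04449
Blocking probability P_3 = 0.04449 (4.45%)
L = ρ[1 - (K+1)ρ^K + Kρ^(K+1)] / [(1-ρ)(1-ρ^(K+1))]
L = 0.42056 × (1 - 4×0.07438 + 3×0.03128) / ((1 - 0.42056) × (1 - 0.03128)) = 0.5966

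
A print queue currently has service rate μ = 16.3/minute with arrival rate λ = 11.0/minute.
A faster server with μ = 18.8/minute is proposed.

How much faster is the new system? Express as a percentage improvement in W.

System 1: ρ₁ = 11.0/16.3 = 0.6748, W₁ = 1/(16.3-11.0) = 0.18868
System 2: ρ₂ = 11.0/18.8 = 0.5851, W₂ = 1/(18.8-11.0) = 0.12821
Improvement: (W₁-W₂)/W₁ = (0.18868-0.12821)/0.18868 = 32.05%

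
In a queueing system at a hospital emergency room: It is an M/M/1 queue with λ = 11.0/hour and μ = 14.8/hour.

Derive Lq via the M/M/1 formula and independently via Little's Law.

Method 1 (direct): Lq = λ²/(μ(μ-λ)) = 121.00/(14.8 × 3.80) = 2.1515

Method 2 (Little's Law):
W = 1/(μ-λ) = 1/3.80 = 0.26316
Wq = W - 1/μ = 0.26316 - 0.067568 = 0.19559
Lq = λWq = 11.0 × 0.19559 = 2.1515 ✔ (matches Method 1)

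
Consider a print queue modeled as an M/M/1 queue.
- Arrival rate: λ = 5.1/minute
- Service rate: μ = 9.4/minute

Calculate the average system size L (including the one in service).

ρ = λ/μ = 5.1/9.4 = 0.5426
For M/M/1: L = λ/(μ-λ)
L = 5.1/(9.4-5.1) = 5.1/4.30
L = 1.1860 jobs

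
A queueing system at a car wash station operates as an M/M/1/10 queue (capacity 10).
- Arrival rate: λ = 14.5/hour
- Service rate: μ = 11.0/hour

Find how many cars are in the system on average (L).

ρ = λ/μ = 14.5/11.0 = 1.31818
P₀ = (1-ρ)/(1-ρ^(K+1)) = (1-1.31818)/(1-1.31818^11) = -0.3182/-19.8796 = 0.01601
P_K = P₀×ρ^K = 0.016005 × 1.31818^10 = 0.016005 × 15.8397 = 0.2535
L = ρ[1 - (K+1)ρ^K + Kρ^(K+1)] / [(1-ρ)(1-ρ^(K+1))]
L = 1.31818 × (1 - 11×15.8397 + 10×20.8796) / ((1 - 1.31818) × (1 - 20.8796)) = 7.4105 cars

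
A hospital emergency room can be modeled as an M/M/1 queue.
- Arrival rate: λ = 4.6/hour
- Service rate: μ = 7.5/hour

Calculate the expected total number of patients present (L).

ρ = λ/μ = 4.6/7.5 = 0.6133
For M/M/1: L = λ/(μ-λ)
L = 4.6/(7.5-4.6) = 4.6/2.90
L = 1.5862 patients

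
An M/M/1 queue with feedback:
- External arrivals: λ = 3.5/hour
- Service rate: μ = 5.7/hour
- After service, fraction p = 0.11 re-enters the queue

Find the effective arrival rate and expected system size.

Effective arrival rate: λ_eff = λ/(1-p) = 3.5/(1-0.11) = 3.5/0.89 = 3.932584
ρ = λ_eff/μ = 3.932584/5.7 = 0.689927
L = ρ/(1-ρ) = 0.689927/(1-0.689927) = 2.2250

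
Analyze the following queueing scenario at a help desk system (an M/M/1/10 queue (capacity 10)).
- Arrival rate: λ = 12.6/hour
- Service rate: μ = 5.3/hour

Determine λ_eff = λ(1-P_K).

ρ = λ/μ = 12.6/5.3 = 2.3774
P₀ = (1-ρ)/(1-ρ^(K+1)) = (1-2.3774)/(1-2.3774^11) = -1.3774/-13711.7590 = 0.0001005
P_K = P₀×ρ^K = 0.00010045 × 2.3774^10 = 0.00010045 × 5767.9646 = 0.5794
λ_eff = λ(1-P_K) = 12.6 × (1 - 0.579407) = 12.6 × 0.420593 = 5.2995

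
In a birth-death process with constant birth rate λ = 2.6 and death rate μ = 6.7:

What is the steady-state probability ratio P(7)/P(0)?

For constant rates: P(n)/P(0) = (λ/μ)^n
P(7)/P(0) = (2.6/6.7)^7 = 0.38806^7 = 0.001325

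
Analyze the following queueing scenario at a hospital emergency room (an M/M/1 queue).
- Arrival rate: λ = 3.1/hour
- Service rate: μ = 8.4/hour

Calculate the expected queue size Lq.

ρ = λ/μ = 3.1/8.4 = 0.3690
For M/M/1: Lq = λ²/(μ(μ-λ))
Lq = 9.61/(8.4 × 5.30)
Lq = 0.2159 patients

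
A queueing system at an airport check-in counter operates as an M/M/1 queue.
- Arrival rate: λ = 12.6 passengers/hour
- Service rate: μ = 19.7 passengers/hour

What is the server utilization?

Server utilization: ρ = λ/μ
ρ = 12.6/19.7 = 0.6396
The server is busy 63.96% of the time.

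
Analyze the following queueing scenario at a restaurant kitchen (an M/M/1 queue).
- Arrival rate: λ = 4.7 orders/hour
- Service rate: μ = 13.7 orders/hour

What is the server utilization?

Server utilization: ρ = λ/μ
ρ = 4.7/13.7 = 0.3431
The server is busy 34.31% of the time.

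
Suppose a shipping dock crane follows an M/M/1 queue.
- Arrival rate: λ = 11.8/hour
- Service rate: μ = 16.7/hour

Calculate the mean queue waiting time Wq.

First, compute utilization: ρ = λ/μ = 11.8/16.7 = 0.7066
For M/M/1: Wq = λ/(μ(μ-λ))
Wq = 11.8/(16.7 × (16.7-11.8))
Wq = 11.8/(16.7 × 4.90)
Wq = 0.1442 hours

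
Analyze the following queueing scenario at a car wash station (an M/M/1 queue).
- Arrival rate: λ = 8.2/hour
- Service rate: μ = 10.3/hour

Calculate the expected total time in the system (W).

First, compute utilization: ρ = λ/μ = 8.2/10.3 = 0.7961
For M/M/1: W = 1/(μ-λ)
W = 1/(10.3-8.2) = 1/2.10
W = 0.4762 hours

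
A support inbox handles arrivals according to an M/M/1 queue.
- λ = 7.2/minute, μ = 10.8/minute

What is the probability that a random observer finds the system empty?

ρ = λ/μ = 7.2/10.8 = 0.6667
P(0) = 1 - ρ = 1 - 0.6667 = 0.3333
The server is idle 33.33% of the time.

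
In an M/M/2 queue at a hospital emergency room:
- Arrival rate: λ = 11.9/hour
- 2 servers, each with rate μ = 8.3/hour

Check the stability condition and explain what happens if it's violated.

Stability requires ρ = λ/(cμ) < 1
ρ = 11.9/(2 × 8.3) = 11.9/16.60 = 0.7169
Since 0.7169 < 1, the system is STABLE.
The servers are busy 71.69% of the time.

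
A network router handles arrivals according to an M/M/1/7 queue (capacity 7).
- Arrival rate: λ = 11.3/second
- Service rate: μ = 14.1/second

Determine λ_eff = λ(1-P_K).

ρ = λ/μ = 11.3/14.1 = 0.80142
P₀ = (1-ρ)/(1-ρ^(K+1)) = (1-0.80142)/(1-0.80142^8) = 0.1986/0.8298 = 0.2393
P_K = P₀×ρ^K = 0.23930 × 0.80142^7 = 0.23930 × 0.21233 = 0.05081
λ_eff = λ(1-P_K) = 11.3 × (1 - 0.05081) = 11.3 × 0.94919 = 10.7258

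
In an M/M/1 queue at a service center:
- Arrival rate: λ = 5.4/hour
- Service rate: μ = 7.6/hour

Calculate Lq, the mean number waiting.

ρ = λ/μ = 5.4/7.6 = 0.7105
For M/M/1: Lq = λ²/(μ(μ-λ))
Lq = 29.16/(7.6 × 2.20)
Lq = 1.7440 customers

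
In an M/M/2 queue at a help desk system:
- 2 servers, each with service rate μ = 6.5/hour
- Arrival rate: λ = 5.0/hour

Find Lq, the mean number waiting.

Traffic intensity: ρ = λ/(cμ) = 5.0/(2×6.5) = 0.3846
Since ρ = 0.3846 < 1, system is stable.
Offered load a = λ/μ = cρ = 5.0/6.5 = 0.7692
P₀ = [ Σₙ₌₀^1 aⁿ/n! + a^2/(2!(1-ρ)) ]⁻¹
Σ = a^0/0! + a^1/1! = 1.0000 + 0.7692 = 1.7692
a^2/(2!(1-ρ)) = 0.59172/(2 × 0.61538) = 0.4808
P₀ = 1/(1.7692 + 0.4808) = 0.4444
Lq = P₀·a^2·ρ / (2!(1-ρ)²) = 0.4444 × 0.5917 × 0.3846 / (2 × 0.3787) = 0.1335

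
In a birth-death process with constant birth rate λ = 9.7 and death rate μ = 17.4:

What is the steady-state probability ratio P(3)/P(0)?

For constant rates: P(n)/P(0) = (λ/μ)^n
P(3)/P(0) = (9.7/17.4)^3 = 0.55747^3 = 0.1732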